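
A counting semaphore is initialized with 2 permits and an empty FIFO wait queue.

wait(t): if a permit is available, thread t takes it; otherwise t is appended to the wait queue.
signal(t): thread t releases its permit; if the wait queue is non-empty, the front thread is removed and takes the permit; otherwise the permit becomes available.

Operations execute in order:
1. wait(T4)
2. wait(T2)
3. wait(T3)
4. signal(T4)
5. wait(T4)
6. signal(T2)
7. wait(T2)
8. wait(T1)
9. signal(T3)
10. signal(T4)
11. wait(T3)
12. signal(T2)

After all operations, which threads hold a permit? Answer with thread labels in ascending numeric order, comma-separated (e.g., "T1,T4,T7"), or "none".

Step 1: wait(T4) -> count=1 queue=[] holders={T4}
Step 2: wait(T2) -> count=0 queue=[] holders={T2,T4}
Step 3: wait(T3) -> count=0 queue=[T3] holders={T2,T4}
Step 4: signal(T4) -> count=0 queue=[] holders={T2,T3}
Step 5: wait(T4) -> count=0 queue=[T4] holders={T2,T3}
Step 6: signal(T2) -> count=0 queue=[] holders={T3,T4}
Step 7: wait(T2) -> count=0 queue=[T2] holders={T3,T4}
Step 8: wait(T1) -> count=0 queue=[T2,T1] holders={T3,T4}
Step 9: signal(T3) -> count=0 queue=[T1] holders={T2,T4}
Step 10: signal(T4) -> count=0 queue=[] holders={T1,T2}
Step 11: wait(T3) -> count=0 queue=[T3] holders={T1,T2}
Step 12: signal(T2) -> count=0 queue=[] holders={T1,T3}
Final holders: T1,T3

Answer: T1,T3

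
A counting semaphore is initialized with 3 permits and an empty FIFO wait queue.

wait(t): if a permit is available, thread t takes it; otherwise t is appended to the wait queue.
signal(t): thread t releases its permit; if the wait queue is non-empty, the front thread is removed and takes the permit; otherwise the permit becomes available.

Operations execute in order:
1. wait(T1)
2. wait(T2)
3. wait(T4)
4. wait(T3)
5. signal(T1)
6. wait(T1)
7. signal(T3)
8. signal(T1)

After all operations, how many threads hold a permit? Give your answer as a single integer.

Step 1: wait(T1) -> count=2 queue=[] holders={T1}
Step 2: wait(T2) -> count=1 queue=[] holders={T1,T2}
Step 3: wait(T4) -> count=0 queue=[] holders={T1,T2,T4}
Step 4: wait(T3) -> count=0 queue=[T3] holders={T1,T2,T4}
Step 5: signal(T1) -> count=0 queue=[] holders={T2,T3,T4}
Step 6: wait(T1) -> count=0 queue=[T1] holders={T2,T3,T4}
Step 7: signal(T3) -> count=0 queue=[] holders={T1,T2,T4}
Step 8: signal(T1) -> count=1 queue=[] holders={T2,T4}
Final holders: {T2,T4} -> 2 thread(s)

Answer: 2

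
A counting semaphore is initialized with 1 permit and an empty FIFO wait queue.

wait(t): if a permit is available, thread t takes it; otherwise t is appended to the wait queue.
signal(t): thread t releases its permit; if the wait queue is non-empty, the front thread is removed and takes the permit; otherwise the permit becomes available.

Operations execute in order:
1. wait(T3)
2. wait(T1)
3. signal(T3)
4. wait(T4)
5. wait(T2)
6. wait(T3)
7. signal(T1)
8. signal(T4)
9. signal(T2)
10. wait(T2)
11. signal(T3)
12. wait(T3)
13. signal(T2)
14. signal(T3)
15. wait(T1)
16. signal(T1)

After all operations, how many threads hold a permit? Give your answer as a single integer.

Answer: 0

Derivation:
Step 1: wait(T3) -> count=0 queue=[] holders={T3}
Step 2: wait(T1) -> count=0 queue=[T1] holders={T3}
Step 3: signal(T3) -> count=0 queue=[] holders={T1}
Step 4: wait(T4) -> count=0 queue=[T4] holders={T1}
Step 5: wait(T2) -> count=0 queue=[T4,T2] holders={T1}
Step 6: wait(T3) -> count=0 queue=[T4,T2,T3] holders={T1}
Step 7: signal(T1) -> count=0 queue=[T2,T3] holders={T4}
Step 8: signal(T4) -> count=0 queue=[T3] holders={T2}
Step 9: signal(T2) -> count=0 queue=[] holders={T3}
Step 10: wait(T2) -> count=0 queue=[T2] holders={T3}
Step 11: signal(T3) -> count=0 queue=[] holders={T2}
Step 12: wait(T3) -> count=0 queue=[T3] holders={T2}
Step 13: signal(T2) -> count=0 queue=[] holders={T3}
Step 14: signal(T3) -> count=1 queue=[] holders={none}
Step 15: wait(T1) -> count=0 queue=[] holders={T1}
Step 16: signal(T1) -> count=1 queue=[] holders={none}
Final holders: {none} -> 0 thread(s)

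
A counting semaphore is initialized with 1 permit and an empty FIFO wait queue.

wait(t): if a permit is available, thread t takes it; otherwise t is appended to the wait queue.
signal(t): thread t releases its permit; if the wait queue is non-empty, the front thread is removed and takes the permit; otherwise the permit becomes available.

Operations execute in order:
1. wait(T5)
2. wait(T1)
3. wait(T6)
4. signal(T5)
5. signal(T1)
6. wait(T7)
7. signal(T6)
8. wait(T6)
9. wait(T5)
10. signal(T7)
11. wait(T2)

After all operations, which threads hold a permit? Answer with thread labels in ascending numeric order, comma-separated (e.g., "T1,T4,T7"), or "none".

Answer: T6

Derivation:
Step 1: wait(T5) -> count=0 queue=[] holders={T5}
Step 2: wait(T1) -> count=0 queue=[T1] holders={T5}
Step 3: wait(T6) -> count=0 queue=[T1,T6] holders={T5}
Step 4: signal(T5) -> count=0 queue=[T6] holders={T1}
Step 5: signal(T1) -> count=0 queue=[] holders={T6}
Step 6: wait(T7) -> count=0 queue=[T7] holders={T6}
Step 7: signal(T6) -> count=0 queue=[] holders={T7}
Step 8: wait(T6) -> count=0 queue=[T6] holders={T7}
Step 9: wait(T5) -> count=0 queue=[T6,T5] holders={T7}
Step 10: signal(T7) -> count=0 queue=[T5] holders={T6}
Step 11: wait(T2) -> count=0 queue=[T5,T2] holders={T6}
Final holders: T6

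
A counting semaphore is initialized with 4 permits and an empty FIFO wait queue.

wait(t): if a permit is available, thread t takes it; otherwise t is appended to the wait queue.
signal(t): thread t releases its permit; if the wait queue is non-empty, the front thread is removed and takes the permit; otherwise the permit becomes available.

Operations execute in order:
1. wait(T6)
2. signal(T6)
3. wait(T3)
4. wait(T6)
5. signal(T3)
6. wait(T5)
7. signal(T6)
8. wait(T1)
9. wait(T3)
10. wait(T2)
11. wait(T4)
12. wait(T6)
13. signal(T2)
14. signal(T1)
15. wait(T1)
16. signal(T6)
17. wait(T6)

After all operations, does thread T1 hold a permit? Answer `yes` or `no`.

Step 1: wait(T6) -> count=3 queue=[] holders={T6}
Step 2: signal(T6) -> count=4 queue=[] holders={none}
Step 3: wait(T3) -> count=3 queue=[] holders={T3}
Step 4: wait(T6) -> count=2 queue=[] holders={T3,T6}
Step 5: signal(T3) -> count=3 queue=[] holders={T6}
Step 6: wait(T5) -> count=2 queue=[] holders={T5,T6}
Step 7: signal(T6) -> count=3 queue=[] holders={T5}
Step 8: wait(T1) -> count=2 queue=[] holders={T1,T5}
Step 9: wait(T3) -> count=1 queue=[] holders={T1,T3,T5}
Step 10: wait(T2) -> count=0 queue=[] holders={T1,T2,T3,T5}
Step 11: wait(T4) -> count=0 queue=[T4] holders={T1,T2,T3,T5}
Step 12: wait(T6) -> count=0 queue=[T4,T6] holders={T1,T2,T3,T5}
Step 13: signal(T2) -> count=0 queue=[T6] holders={T1,T3,T4,T5}
Step 14: signal(T1) -> count=0 queue=[] holders={T3,T4,T5,T6}
Step 15: wait(T1) -> count=0 queue=[T1] holders={T3,T4,T5,T6}
Step 16: signal(T6) -> count=0 queue=[] holders={T1,T3,T4,T5}
Step 17: wait(T6) -> count=0 queue=[T6] holders={T1,T3,T4,T5}
Final holders: {T1,T3,T4,T5} -> T1 in holders

Answer: yes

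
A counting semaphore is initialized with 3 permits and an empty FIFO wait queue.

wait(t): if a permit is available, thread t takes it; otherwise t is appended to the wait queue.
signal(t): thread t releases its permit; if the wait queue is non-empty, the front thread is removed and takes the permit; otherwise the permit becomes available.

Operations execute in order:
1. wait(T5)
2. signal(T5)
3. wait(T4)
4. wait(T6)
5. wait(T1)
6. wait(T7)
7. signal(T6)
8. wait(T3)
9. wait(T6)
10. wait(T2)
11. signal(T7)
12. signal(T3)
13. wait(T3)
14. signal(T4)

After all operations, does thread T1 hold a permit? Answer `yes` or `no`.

Answer: yes

Derivation:
Step 1: wait(T5) -> count=2 queue=[] holders={T5}
Step 2: signal(T5) -> count=3 queue=[] holders={none}
Step 3: wait(T4) -> count=2 queue=[] holders={T4}
Step 4: wait(T6) -> count=1 queue=[] holders={T4,T6}
Step 5: wait(T1) -> count=0 queue=[] holders={T1,T4,T6}
Step 6: wait(T7) -> count=0 queue=[T7] holders={T1,T4,T6}
Step 7: signal(T6) -> count=0 queue=[] holders={T1,T4,T7}
Step 8: wait(T3) -> count=0 queue=[T3] holders={T1,T4,T7}
Step 9: wait(T6) -> count=0 queue=[T3,T6] holders={T1,T4,T7}
Step 10: wait(T2) -> count=0 queue=[T3,T6,T2] holders={T1,T4,T7}
Step 11: signal(T7) -> count=0 queue=[T6,T2] holders={T1,T3,T4}
Step 12: signal(T3) -> count=0 queue=[T2] holders={T1,T4,T6}
Step 13: wait(T3) -> count=0 queue=[T2,T3] holders={T1,T4,T6}
Step 14: signal(T4) -> count=0 queue=[T3] holders={T1,T2,T6}
Final holders: {T1,T2,T6} -> T1 in holders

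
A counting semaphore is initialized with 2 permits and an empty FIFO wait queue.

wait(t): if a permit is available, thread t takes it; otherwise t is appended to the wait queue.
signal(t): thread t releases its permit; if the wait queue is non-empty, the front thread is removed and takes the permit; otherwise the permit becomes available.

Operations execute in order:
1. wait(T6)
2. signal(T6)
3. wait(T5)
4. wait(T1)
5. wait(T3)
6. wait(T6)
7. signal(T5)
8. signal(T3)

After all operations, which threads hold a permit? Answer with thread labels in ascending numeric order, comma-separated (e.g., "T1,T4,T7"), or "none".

Step 1: wait(T6) -> count=1 queue=[] holders={T6}
Step 2: signal(T6) -> count=2 queue=[] holders={none}
Step 3: wait(T5) -> count=1 queue=[] holders={T5}
Step 4: wait(T1) -> count=0 queue=[] holders={T1,T5}
Step 5: wait(T3) -> count=0 queue=[T3] holders={T1,T5}
Step 6: wait(T6) -> count=0 queue=[T3,T6] holders={T1,T5}
Step 7: signal(T5) -> count=0 queue=[T6] holders={T1,T3}
Step 8: signal(T3) -> count=0 queue=[] holders={T1,T6}
Final holders: T1,T6

Answer: T1,T6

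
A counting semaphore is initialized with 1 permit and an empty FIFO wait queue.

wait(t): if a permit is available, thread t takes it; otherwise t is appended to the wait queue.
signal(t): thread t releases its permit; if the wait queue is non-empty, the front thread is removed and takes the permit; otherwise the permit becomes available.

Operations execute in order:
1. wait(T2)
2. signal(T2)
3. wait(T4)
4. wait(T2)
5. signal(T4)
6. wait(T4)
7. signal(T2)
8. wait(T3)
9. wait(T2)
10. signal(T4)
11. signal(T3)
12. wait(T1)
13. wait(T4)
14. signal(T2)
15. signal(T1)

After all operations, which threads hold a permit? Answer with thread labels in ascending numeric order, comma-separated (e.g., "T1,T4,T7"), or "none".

Answer: T4

Derivation:
Step 1: wait(T2) -> count=0 queue=[] holders={T2}
Step 2: signal(T2) -> count=1 queue=[] holders={none}
Step 3: wait(T4) -> count=0 queue=[] holders={T4}
Step 4: wait(T2) -> count=0 queue=[T2] holders={T4}
Step 5: signal(T4) -> count=0 queue=[] holders={T2}
Step 6: wait(T4) -> count=0 queue=[T4] holders={T2}
Step 7: signal(T2) -> count=0 queue=[] holders={T4}
Step 8: wait(T3) -> count=0 queue=[T3] holders={T4}
Step 9: wait(T2) -> count=0 queue=[T3,T2] holders={T4}
Step 10: signal(T4) -> count=0 queue=[T2] holders={T3}
Step 11: signal(T3) -> count=0 queue=[] holders={T2}
Step 12: wait(T1) -> count=0 queue=[T1] holders={T2}
Step 13: wait(T4) -> count=0 queue=[T1,T4] holders={T2}
Step 14: signal(T2) -> count=0 queue=[T4] holders={T1}
Step 15: signal(T1) -> count=0 queue=[] holders={T4}
Final holders: T4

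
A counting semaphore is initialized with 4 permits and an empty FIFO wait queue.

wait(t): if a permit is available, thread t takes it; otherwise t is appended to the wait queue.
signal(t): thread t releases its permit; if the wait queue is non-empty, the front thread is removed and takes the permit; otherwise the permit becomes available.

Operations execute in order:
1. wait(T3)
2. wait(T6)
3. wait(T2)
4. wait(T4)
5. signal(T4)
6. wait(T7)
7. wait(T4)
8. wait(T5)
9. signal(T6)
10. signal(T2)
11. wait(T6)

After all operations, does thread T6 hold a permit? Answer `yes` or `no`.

Answer: no

Derivation:
Step 1: wait(T3) -> count=3 queue=[] holders={T3}
Step 2: wait(T6) -> count=2 queue=[] holders={T3,T6}
Step 3: wait(T2) -> count=1 queue=[] holders={T2,T3,T6}
Step 4: wait(T4) -> count=0 queue=[] holders={T2,T3,T4,T6}
Step 5: signal(T4) -> count=1 queue=[] holders={T2,T3,T6}
Step 6: wait(T7) -> count=0 queue=[] holders={T2,T3,T6,T7}
Step 7: wait(T4) -> count=0 queue=[T4] holders={T2,T3,T6,T7}
Step 8: wait(T5) -> count=0 queue=[T4,T5] holders={T2,T3,T6,T7}
Step 9: signal(T6) -> count=0 queue=[T5] holders={T2,T3,T4,T7}
Step 10: signal(T2) -> count=0 queue=[] holders={T3,T4,T5,T7}
Step 11: wait(T6) -> count=0 queue=[T6] holders={T3,T4,T5,T7}
Final holders: {T3,T4,T5,T7} -> T6 not in holders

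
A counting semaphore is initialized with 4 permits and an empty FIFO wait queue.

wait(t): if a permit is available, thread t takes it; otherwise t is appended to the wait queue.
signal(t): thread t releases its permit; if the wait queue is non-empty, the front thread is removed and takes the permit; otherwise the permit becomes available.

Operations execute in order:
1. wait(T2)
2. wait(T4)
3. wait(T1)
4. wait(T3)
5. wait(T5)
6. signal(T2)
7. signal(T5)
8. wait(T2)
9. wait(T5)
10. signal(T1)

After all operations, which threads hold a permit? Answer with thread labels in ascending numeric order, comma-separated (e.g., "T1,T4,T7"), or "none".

Step 1: wait(T2) -> count=3 queue=[] holders={T2}
Step 2: wait(T4) -> count=2 queue=[] holders={T2,T4}
Step 3: wait(T1) -> count=1 queue=[] holders={T1,T2,T4}
Step 4: wait(T3) -> count=0 queue=[] holders={T1,T2,T3,T4}
Step 5: wait(T5) -> count=0 queue=[T5] holders={T1,T2,T3,T4}
Step 6: signal(T2) -> count=0 queue=[] holders={T1,T3,T4,T5}
Step 7: signal(T5) -> count=1 queue=[] holders={T1,T3,T4}
Step 8: wait(T2) -> count=0 queue=[] holders={T1,T2,T3,T4}
Step 9: wait(T5) -> count=0 queue=[T5] holders={T1,T2,T3,T4}
Step 10: signal(T1) -> count=0 queue=[] holders={T2,T3,T4,T5}
Final holders: T2,T3,T4,T5

Answer: T2,T3,T4,T5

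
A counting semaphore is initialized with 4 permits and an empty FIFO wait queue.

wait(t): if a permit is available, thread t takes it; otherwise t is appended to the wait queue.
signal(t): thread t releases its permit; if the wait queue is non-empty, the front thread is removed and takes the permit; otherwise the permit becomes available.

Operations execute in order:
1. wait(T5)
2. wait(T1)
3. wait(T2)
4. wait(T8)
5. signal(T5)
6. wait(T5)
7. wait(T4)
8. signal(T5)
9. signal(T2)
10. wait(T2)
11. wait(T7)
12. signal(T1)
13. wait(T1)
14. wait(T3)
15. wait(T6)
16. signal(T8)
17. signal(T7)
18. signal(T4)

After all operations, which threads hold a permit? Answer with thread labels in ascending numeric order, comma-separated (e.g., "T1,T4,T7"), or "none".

Answer: T1,T2,T3,T6

Derivation:
Step 1: wait(T5) -> count=3 queue=[] holders={T5}
Step 2: wait(T1) -> count=2 queue=[] holders={T1,T5}
Step 3: wait(T2) -> count=1 queue=[] holders={T1,T2,T5}
Step 4: wait(T8) -> count=0 queue=[] holders={T1,T2,T5,T8}
Step 5: signal(T5) -> count=1 queue=[] holders={T1,T2,T8}
Step 6: wait(T5) -> count=0 queue=[] holders={T1,T2,T5,T8}
Step 7: wait(T4) -> count=0 queue=[T4] holders={T1,T2,T5,T8}
Step 8: signal(T5) -> count=0 queue=[] holders={T1,T2,T4,T8}
Step 9: signal(T2) -> count=1 queue=[] holders={T1,T4,T8}
Step 10: wait(T2) -> count=0 queue=[] holders={T1,T2,T4,T8}
Step 11: wait(T7) -> count=0 queue=[T7] holders={T1,T2,T4,T8}
Step 12: signal(T1) -> count=0 queue=[] holders={T2,T4,T7,T8}
Step 13: wait(T1) -> count=0 queue=[T1] holders={T2,T4,T7,T8}
Step 14: wait(T3) -> count=0 queue=[T1,T3] holders={T2,T4,T7,T8}
Step 15: wait(T6) -> count=0 queue=[T1,T3,T6] holders={T2,T4,T7,T8}
Step 16: signal(T8) -> count=0 queue=[T3,T6] holders={T1,T2,T4,T7}
Step 17: signal(T7) -> count=0 queue=[T6] holders={T1,T2,T3,T4}
Step 18: signal(T4) -> count=0 queue=[] holders={T1,T2,T3,T6}
Final holders: T1,T2,T3,T6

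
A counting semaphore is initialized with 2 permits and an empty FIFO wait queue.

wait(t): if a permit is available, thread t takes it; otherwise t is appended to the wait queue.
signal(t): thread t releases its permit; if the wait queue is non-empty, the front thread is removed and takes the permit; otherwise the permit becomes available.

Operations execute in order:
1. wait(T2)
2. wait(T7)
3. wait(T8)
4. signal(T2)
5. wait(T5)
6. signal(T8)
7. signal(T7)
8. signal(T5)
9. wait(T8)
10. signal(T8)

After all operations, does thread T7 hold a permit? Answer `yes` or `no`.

Answer: no

Derivation:
Step 1: wait(T2) -> count=1 queue=[] holders={T2}
Step 2: wait(T7) -> count=0 queue=[] holders={T2,T7}
Step 3: wait(T8) -> count=0 queue=[T8] holders={T2,T7}
Step 4: signal(T2) -> count=0 queue=[] holders={T7,T8}
Step 5: wait(T5) -> count=0 queue=[T5] holders={T7,T8}
Step 6: signal(T8) -> count=0 queue=[] holders={T5,T7}
Step 7: signal(T7) -> count=1 queue=[] holders={T5}
Step 8: signal(T5) -> count=2 queue=[] holders={none}
Step 9: wait(T8) -> count=1 queue=[] holders={T8}
Step 10: signal(T8) -> count=2 queue=[] holders={none}
Final holders: {none} -> T7 not in holders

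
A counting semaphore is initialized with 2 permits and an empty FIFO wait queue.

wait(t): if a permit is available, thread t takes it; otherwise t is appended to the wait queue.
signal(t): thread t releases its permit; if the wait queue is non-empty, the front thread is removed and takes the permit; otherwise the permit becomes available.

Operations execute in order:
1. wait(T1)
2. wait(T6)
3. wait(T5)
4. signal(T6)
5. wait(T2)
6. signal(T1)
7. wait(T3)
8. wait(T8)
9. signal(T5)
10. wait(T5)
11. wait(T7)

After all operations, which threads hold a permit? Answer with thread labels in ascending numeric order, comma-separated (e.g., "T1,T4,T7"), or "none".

Answer: T2,T3

Derivation:
Step 1: wait(T1) -> count=1 queue=[] holders={T1}
Step 2: wait(T6) -> count=0 queue=[] holders={T1,T6}
Step 3: wait(T5) -> count=0 queue=[T5] holders={T1,T6}
Step 4: signal(T6) -> count=0 queue=[] holders={T1,T5}
Step 5: wait(T2) -> count=0 queue=[T2] holders={T1,T5}
Step 6: signal(T1) -> count=0 queue=[] holders={T2,T5}
Step 7: wait(T3) -> count=0 queue=[T3] holders={T2,T5}
Step 8: wait(T8) -> count=0 queue=[T3,T8] holders={T2,T5}
Step 9: signal(T5) -> count=0 queue=[T8] holders={T2,T3}
Step 10: wait(T5) -> count=0 queue=[T8,T5] holders={T2,T3}
Step 11: wait(T7) -> count=0 queue=[T8,T5,T7] holders={T2,T3}
Final holders: T2,T3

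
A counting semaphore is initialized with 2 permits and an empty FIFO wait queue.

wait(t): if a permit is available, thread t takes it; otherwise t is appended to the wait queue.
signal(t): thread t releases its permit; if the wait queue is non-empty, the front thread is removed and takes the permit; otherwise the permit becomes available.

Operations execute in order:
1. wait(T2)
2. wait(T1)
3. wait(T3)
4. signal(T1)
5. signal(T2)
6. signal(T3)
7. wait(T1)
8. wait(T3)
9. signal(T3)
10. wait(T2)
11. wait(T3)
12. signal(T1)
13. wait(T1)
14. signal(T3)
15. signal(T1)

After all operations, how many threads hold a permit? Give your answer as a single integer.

Step 1: wait(T2) -> count=1 queue=[] holders={T2}
Step 2: wait(T1) -> count=0 queue=[] holders={T1,T2}
Step 3: wait(T3) -> count=0 queue=[T3] holders={T1,T2}
Step 4: signal(T1) -> count=0 queue=[] holders={T2,T3}
Step 5: signal(T2) -> count=1 queue=[] holders={T3}
Step 6: signal(T3) -> count=2 queue=[] holders={none}
Step 7: wait(T1) -> count=1 queue=[] holders={T1}
Step 8: wait(T3) -> count=0 queue=[] holders={T1,T3}
Step 9: signal(T3) -> count=1 queue=[] holders={T1}
Step 10: wait(T2) -> count=0 queue=[] holders={T1,T2}
Step 11: wait(T3) -> count=0 queue=[T3] holders={T1,T2}
Step 12: signal(T1) -> count=0 queue=[] holders={T2,T3}
Step 13: wait(T1) -> count=0 queue=[T1] holders={T2,T3}
Step 14: signal(T3) -> count=0 queue=[] holders={T1,T2}
Step 15: signal(T1) -> count=1 queue=[] holders={T2}
Final holders: {T2} -> 1 thread(s)

Answer: 1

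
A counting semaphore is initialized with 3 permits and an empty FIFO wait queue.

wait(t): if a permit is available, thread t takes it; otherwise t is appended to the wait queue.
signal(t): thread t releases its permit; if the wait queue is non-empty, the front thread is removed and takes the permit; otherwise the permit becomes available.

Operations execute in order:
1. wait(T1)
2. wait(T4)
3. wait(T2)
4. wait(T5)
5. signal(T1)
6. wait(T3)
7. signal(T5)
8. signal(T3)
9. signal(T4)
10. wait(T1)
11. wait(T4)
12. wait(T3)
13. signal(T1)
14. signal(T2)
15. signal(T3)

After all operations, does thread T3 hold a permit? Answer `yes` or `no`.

Step 1: wait(T1) -> count=2 queue=[] holders={T1}
Step 2: wait(T4) -> count=1 queue=[] holders={T1,T4}
Step 3: wait(T2) -> count=0 queue=[] holders={T1,T2,T4}
Step 4: wait(T5) -> count=0 queue=[T5] holders={T1,T2,T4}
Step 5: signal(T1) -> count=0 queue=[] holders={T2,T4,T5}
Step 6: wait(T3) -> count=0 queue=[T3] holders={T2,T4,T5}
Step 7: signal(T5) -> count=0 queue=[] holders={T2,T3,T4}
Step 8: signal(T3) -> count=1 queue=[] holders={T2,T4}
Step 9: signal(T4) -> count=2 queue=[] holders={T2}
Step 10: wait(T1) -> count=1 queue=[] holders={T1,T2}
Step 11: wait(T4) -> count=0 queue=[] holders={T1,T2,T4}
Step 12: wait(T3) -> count=0 queue=[T3] holders={T1,T2,T4}
Step 13: signal(T1) -> count=0 queue=[] holders={T2,T3,T4}
Step 14: signal(T2) -> count=1 queue=[] holders={T3,T4}
Step 15: signal(T3) -> count=2 queue=[] holders={T4}
Final holders: {T4} -> T3 not in holders

Answer: no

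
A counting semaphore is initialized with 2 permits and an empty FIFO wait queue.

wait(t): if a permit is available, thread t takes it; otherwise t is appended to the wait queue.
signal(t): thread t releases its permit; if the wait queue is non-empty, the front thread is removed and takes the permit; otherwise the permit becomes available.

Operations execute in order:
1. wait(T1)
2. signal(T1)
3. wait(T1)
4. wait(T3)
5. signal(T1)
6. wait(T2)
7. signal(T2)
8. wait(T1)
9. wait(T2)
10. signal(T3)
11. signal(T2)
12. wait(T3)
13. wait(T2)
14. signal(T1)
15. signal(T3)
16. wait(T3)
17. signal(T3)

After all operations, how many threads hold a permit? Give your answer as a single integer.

Step 1: wait(T1) -> count=1 queue=[] holders={T1}
Step 2: signal(T1) -> count=2 queue=[] holders={none}
Step 3: wait(T1) -> count=1 queue=[] holders={T1}
Step 4: wait(T3) -> count=0 queue=[] holders={T1,T3}
Step 5: signal(T1) -> count=1 queue=[] holders={T3}
Step 6: wait(T2) -> count=0 queue=[] holders={T2,T3}
Step 7: signal(T2) -> count=1 queue=[] holders={T3}
Step 8: wait(T1) -> count=0 queue=[] holders={T1,T3}
Step 9: wait(T2) -> count=0 queue=[T2] holders={T1,T3}
Step 10: signal(T3) -> count=0 queue=[] holders={T1,T2}
Step 11: signal(T2) -> count=1 queue=[] holders={T1}
Step 12: wait(T3) -> count=0 queue=[] holders={T1,T3}
Step 13: wait(T2) -> count=0 queue=[T2] holders={T1,T3}
Step 14: signal(T1) -> count=0 queue=[] holders={T2,T3}
Step 15: signal(T3) -> count=1 queue=[] holders={T2}
Step 16: wait(T3) -> count=0 queue=[] holders={T2,T3}
Step 17: signal(T3) -> count=1 queue=[] holders={T2}
Final holders: {T2} -> 1 thread(s)

Answer: 1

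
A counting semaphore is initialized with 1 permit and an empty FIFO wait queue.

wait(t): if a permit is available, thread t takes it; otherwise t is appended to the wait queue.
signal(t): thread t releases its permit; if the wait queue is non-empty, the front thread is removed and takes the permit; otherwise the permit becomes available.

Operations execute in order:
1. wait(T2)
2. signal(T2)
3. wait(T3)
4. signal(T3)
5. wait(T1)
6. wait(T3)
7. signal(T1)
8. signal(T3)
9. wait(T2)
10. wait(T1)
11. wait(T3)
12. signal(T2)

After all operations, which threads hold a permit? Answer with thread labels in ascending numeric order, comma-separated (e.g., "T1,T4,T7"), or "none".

Answer: T1

Derivation:
Step 1: wait(T2) -> count=0 queue=[] holders={T2}
Step 2: signal(T2) -> count=1 queue=[] holders={none}
Step 3: wait(T3) -> count=0 queue=[] holders={T3}
Step 4: signal(T3) -> count=1 queue=[] holders={none}
Step 5: wait(T1) -> count=0 queue=[] holders={T1}
Step 6: wait(T3) -> count=0 queue=[T3] holders={T1}
Step 7: signal(T1) -> count=0 queue=[] holders={T3}
Step 8: signal(T3) -> count=1 queue=[] holders={none}
Step 9: wait(T2) -> count=0 queue=[] holders={T2}
Step 10: wait(T1) -> count=0 queue=[T1] holders={T2}
Step 11: wait(T3) -> count=0 queue=[T1,T3] holders={T2}
Step 12: signal(T2) -> count=0 queue=[T3] holders={T1}
Final holders: T1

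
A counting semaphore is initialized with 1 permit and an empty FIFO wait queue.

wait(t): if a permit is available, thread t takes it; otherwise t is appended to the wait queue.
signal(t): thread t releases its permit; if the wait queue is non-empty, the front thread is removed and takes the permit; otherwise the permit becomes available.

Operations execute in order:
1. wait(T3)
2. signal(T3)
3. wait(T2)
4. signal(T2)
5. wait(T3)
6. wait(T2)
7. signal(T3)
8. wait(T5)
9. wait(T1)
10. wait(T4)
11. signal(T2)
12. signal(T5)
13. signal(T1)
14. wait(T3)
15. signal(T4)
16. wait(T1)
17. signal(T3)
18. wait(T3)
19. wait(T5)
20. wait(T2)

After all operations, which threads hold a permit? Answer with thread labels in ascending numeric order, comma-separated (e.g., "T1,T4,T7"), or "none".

Answer: T1

Derivation:
Step 1: wait(T3) -> count=0 queue=[] holders={T3}
Step 2: signal(T3) -> count=1 queue=[] holders={none}
Step 3: wait(T2) -> count=0 queue=[] holders={T2}
Step 4: signal(T2) -> count=1 queue=[] holders={none}
Step 5: wait(T3) -> count=0 queue=[] holders={T3}
Step 6: wait(T2) -> count=0 queue=[T2] holders={T3}
Step 7: signal(T3) -> count=0 queue=[] holders={T2}
Step 8: wait(T5) -> count=0 queue=[T5] holders={T2}
Step 9: wait(T1) -> count=0 queue=[T5,T1] holders={T2}
Step 10: wait(T4) -> count=0 queue=[T5,T1,T4] holders={T2}
Step 11: signal(T2) -> count=0 queue=[T1,T4] holders={T5}
Step 12: signal(T5) -> count=0 queue=[T4] holders={T1}
Step 13: signal(T1) -> count=0 queue=[] holders={T4}
Step 14: wait(T3) -> count=0 queue=[T3] holders={T4}
Step 15: signal(T4) -> count=0 queue=[] holders={T3}
Step 16: wait(T1) -> count=0 queue=[T1] holders={T3}
Step 17: signal(T3) -> count=0 queue=[] holders={T1}
Step 18: wait(T3) -> count=0 queue=[T3] holders={T1}
Step 19: wait(T5) -> count=0 queue=[T3,T5] holders={T1}
Step 20: wait(T2) -> count=0 queue=[T3,T5,T2] holders={T1}
Final holders: T1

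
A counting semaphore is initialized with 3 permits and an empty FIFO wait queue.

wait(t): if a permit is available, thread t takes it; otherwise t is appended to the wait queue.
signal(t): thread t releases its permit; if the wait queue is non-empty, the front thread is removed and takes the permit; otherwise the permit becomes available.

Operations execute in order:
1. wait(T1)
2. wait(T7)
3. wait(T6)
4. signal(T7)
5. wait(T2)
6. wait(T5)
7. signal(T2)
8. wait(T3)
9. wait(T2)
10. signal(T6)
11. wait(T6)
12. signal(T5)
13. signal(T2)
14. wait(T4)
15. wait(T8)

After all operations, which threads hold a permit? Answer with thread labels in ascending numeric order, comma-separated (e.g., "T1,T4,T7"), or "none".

Answer: T1,T3,T6

Derivation:
Step 1: wait(T1) -> count=2 queue=[] holders={T1}
Step 2: wait(T7) -> count=1 queue=[] holders={T1,T7}
Step 3: wait(T6) -> count=0 queue=[] holders={T1,T6,T7}
Step 4: signal(T7) -> count=1 queue=[] holders={T1,T6}
Step 5: wait(T2) -> count=0 queue=[] holders={T1,T2,T6}
Step 6: wait(T5) -> count=0 queue=[T5] holders={T1,T2,T6}
Step 7: signal(T2) -> count=0 queue=[] holders={T1,T5,T6}
Step 8: wait(T3) -> count=0 queue=[T3] holders={T1,T5,T6}
Step 9: wait(T2) -> count=0 queue=[T3,T2] holders={T1,T5,T6}
Step 10: signal(T6) -> count=0 queue=[T2] holders={T1,T3,T5}
Step 11: wait(T6) -> count=0 queue=[T2,T6] holders={T1,T3,T5}
Step 12: signal(T5) -> count=0 queue=[T6] holders={T1,T2,T3}
Step 13: signal(T2) -> count=0 queue=[] holders={T1,T3,T6}
Step 14: wait(T4) -> count=0 queue=[T4] holders={T1,T3,T6}
Step 15: wait(T8) -> count=0 queue=[T4,T8] holders={T1,T3,T6}
Final holders: T1,T3,T6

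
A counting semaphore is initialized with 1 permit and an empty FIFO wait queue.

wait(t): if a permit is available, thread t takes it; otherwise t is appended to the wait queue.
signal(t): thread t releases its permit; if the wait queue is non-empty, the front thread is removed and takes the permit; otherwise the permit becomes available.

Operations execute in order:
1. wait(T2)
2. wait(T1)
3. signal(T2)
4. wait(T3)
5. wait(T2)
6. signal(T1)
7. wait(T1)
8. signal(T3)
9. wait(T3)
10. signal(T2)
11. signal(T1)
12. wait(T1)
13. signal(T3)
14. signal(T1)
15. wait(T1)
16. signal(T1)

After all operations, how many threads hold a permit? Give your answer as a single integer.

Step 1: wait(T2) -> count=0 queue=[] holders={T2}
Step 2: wait(T1) -> count=0 queue=[T1] holders={T2}
Step 3: signal(T2) -> count=0 queue=[] holders={T1}
Step 4: wait(T3) -> count=0 queue=[T3] holders={T1}
Step 5: wait(T2) -> count=0 queue=[T3,T2] holders={T1}
Step 6: signal(T1) -> count=0 queue=[T2] holders={T3}
Step 7: wait(T1) -> count=0 queue=[T2,T1] holders={T3}
Step 8: signal(T3) -> count=0 queue=[T1] holders={T2}
Step 9: wait(T3) -> count=0 queue=[T1,T3] holders={T2}
Step 10: signal(T2) -> count=0 queue=[T3] holders={T1}
Step 11: signal(T1) -> count=0 queue=[] holders={T3}
Step 12: wait(T1) -> count=0 queue=[T1] holders={T3}
Step 13: signal(T3) -> count=0 queue=[] holders={T1}
Step 14: signal(T1) -> count=1 queue=[] holders={none}
Step 15: wait(T1) -> count=0 queue=[] holders={T1}
Step 16: signal(T1) -> count=1 queue=[] holders={none}
Final holders: {none} -> 0 thread(s)

Answer: 0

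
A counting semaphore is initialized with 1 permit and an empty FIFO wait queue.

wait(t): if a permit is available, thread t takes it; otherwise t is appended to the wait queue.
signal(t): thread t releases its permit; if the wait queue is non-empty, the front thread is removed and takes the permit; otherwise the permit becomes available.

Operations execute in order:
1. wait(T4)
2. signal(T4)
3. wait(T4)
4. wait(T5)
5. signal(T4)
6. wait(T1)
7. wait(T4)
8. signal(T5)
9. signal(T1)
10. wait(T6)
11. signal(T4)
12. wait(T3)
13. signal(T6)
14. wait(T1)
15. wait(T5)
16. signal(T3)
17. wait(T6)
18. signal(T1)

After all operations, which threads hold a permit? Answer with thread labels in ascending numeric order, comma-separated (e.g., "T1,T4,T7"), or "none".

Answer: T5

Derivation:
Step 1: wait(T4) -> count=0 queue=[] holders={T4}
Step 2: signal(T4) -> count=1 queue=[] holders={none}
Step 3: wait(T4) -> count=0 queue=[] holders={T4}
Step 4: wait(T5) -> count=0 queue=[T5] holders={T4}
Step 5: signal(T4) -> count=0 queue=[] holders={T5}
Step 6: wait(T1) -> count=0 queue=[T1] holders={T5}
Step 7: wait(T4) -> count=0 queue=[T1,T4] holders={T5}
Step 8: signal(T5) -> count=0 queue=[T4] holders={T1}
Step 9: signal(T1) -> count=0 queue=[] holders={T4}
Step 10: wait(T6) -> count=0 queue=[T6] holders={T4}
Step 11: signal(T4) -> count=0 queue=[] holders={T6}
Step 12: wait(T3) -> count=0 queue=[T3] holders={T6}
Step 13: signal(T6) -> count=0 queue=[] holders={T3}
Step 14: wait(T1) -> count=0 queue=[T1] holders={T3}
Step 15: wait(T5) -> count=0 queue=[T1,T5] holders={T3}
Step 16: signal(T3) -> count=0 queue=[T5] holders={T1}
Step 17: wait(T6) -> count=0 queue=[T5,T6] holders={T1}
Step 18: signal(T1) -> count=0 queue=[T6] holders={T5}
Final holders: T5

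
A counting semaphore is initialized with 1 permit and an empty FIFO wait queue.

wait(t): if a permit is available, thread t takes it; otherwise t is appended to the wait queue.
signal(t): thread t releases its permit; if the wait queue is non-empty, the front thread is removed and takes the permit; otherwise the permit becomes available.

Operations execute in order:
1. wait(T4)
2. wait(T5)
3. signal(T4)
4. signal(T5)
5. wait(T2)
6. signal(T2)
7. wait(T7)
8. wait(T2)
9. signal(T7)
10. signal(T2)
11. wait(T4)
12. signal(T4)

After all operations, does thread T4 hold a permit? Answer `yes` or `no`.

Answer: no

Derivation:
Step 1: wait(T4) -> count=0 queue=[] holders={T4}
Step 2: wait(T5) -> count=0 queue=[T5] holders={T4}
Step 3: signal(T4) -> count=0 queue=[] holders={T5}
Step 4: signal(T5) -> count=1 queue=[] holders={none}
Step 5: wait(T2) -> count=0 queue=[] holders={T2}
Step 6: signal(T2) -> count=1 queue=[] holders={none}
Step 7: wait(T7) -> count=0 queue=[] holders={T7}
Step 8: wait(T2) -> count=0 queue=[T2] holders={T7}
Step 9: signal(T7) -> count=0 queue=[] holders={T2}
Step 10: signal(T2) -> count=1 queue=[] holders={none}
Step 11: wait(T4) -> count=0 queue=[] holders={T4}
Step 12: signal(T4) -> count=1 queue=[] holders={none}
Final holders: {none} -> T4 not in holders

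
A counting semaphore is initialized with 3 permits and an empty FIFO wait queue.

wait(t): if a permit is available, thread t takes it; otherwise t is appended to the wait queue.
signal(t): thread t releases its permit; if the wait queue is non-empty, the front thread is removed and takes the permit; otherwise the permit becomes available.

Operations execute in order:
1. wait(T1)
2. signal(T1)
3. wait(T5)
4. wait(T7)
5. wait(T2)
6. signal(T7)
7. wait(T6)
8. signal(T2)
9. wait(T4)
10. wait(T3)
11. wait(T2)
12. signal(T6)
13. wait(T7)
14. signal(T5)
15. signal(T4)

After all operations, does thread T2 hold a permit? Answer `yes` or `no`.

Answer: yes

Derivation:
Step 1: wait(T1) -> count=2 queue=[] holders={T1}
Step 2: signal(T1) -> count=3 queue=[] holders={none}
Step 3: wait(T5) -> count=2 queue=[] holders={T5}
Step 4: wait(T7) -> count=1 queue=[] holders={T5,T7}
Step 5: wait(T2) -> count=0 queue=[] holders={T2,T5,T7}
Step 6: signal(T7) -> count=1 queue=[] holders={T2,T5}
Step 7: wait(T6) -> count=0 queue=[] holders={T2,T5,T6}
Step 8: signal(T2) -> count=1 queue=[] holders={T5,T6}
Step 9: wait(T4) -> count=0 queue=[] holders={T4,T5,T6}
Step 10: wait(T3) -> count=0 queue=[T3] holders={T4,T5,T6}
Step 11: wait(T2) -> count=0 queue=[T3,T2] holders={T4,T5,T6}
Step 12: signal(T6) -> count=0 queue=[T2] holders={T3,T4,T5}
Step 13: wait(T7) -> count=0 queue=[T2,T7] holders={T3,T4,T5}
Step 14: signal(T5) -> count=0 queue=[T7] holders={T2,T3,T4}
Step 15: signal(T4) -> count=0 queue=[] holders={T2,T3,T7}
Final holders: {T2,T3,T7} -> T2 in holders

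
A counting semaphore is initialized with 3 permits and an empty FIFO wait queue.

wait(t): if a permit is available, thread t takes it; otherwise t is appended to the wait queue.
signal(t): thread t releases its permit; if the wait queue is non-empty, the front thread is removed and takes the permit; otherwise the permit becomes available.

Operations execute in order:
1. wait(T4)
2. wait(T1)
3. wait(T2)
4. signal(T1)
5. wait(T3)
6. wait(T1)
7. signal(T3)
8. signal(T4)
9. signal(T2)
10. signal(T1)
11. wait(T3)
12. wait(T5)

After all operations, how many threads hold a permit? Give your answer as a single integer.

Answer: 2

Derivation:
Step 1: wait(T4) -> count=2 queue=[] holders={T4}
Step 2: wait(T1) -> count=1 queue=[] holders={T1,T4}
Step 3: wait(T2) -> count=0 queue=[] holders={T1,T2,T4}
Step 4: signal(T1) -> count=1 queue=[] holders={T2,T4}
Step 5: wait(T3) -> count=0 queue=[] holders={T2,T3,T4}
Step 6: wait(T1) -> count=0 queue=[T1] holders={T2,T3,T4}
Step 7: signal(T3) -> count=0 queue=[] holders={T1,T2,T4}
Step 8: signal(T4) -> count=1 queue=[] holders={T1,T2}
Step 9: signal(T2) -> count=2 queue=[] holders={T1}
Step 10: signal(T1) -> count=3 queue=[] holders={none}
Step 11: wait(T3) -> count=2 queue=[] holders={T3}
Step 12: wait(T5) -> count=1 queue=[] holders={T3,T5}
Final holders: {T3,T5} -> 2 thread(s)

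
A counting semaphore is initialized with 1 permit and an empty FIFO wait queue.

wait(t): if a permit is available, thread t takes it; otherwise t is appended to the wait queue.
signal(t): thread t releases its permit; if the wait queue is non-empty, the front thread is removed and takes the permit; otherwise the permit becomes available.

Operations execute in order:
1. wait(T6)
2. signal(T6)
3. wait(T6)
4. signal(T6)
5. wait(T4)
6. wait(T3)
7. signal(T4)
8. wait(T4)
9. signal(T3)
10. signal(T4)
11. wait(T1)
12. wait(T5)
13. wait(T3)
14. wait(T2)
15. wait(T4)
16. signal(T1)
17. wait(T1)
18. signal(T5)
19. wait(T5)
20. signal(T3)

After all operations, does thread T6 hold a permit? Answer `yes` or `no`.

Answer: no

Derivation:
Step 1: wait(T6) -> count=0 queue=[] holders={T6}
Step 2: signal(T6) -> count=1 queue=[] holders={none}
Step 3: wait(T6) -> count=0 queue=[] holders={T6}
Step 4: signal(T6) -> count=1 queue=[] holders={none}
Step 5: wait(T4) -> count=0 queue=[] holders={T4}
Step 6: wait(T3) -> count=0 queue=[T3] holders={T4}
Step 7: signal(T4) -> count=0 queue=[] holders={T3}
Step 8: wait(T4) -> count=0 queue=[T4] holders={T3}
Step 9: signal(T3) -> count=0 queue=[] holders={T4}
Step 10: signal(T4) -> count=1 queue=[] holders={none}
Step 11: wait(T1) -> count=0 queue=[] holders={T1}
Step 12: wait(T5) -> count=0 queue=[T5] holders={T1}
Step 13: wait(T3) -> count=0 queue=[T5,T3] holders={T1}
Step 14: wait(T2) -> count=0 queue=[T5,T3,T2] holders={T1}
Step 15: wait(T4) -> count=0 queue=[T5,T3,T2,T4] holders={T1}
Step 16: signal(T1) -> count=0 queue=[T3,T2,T4] holders={T5}
Step 17: wait(T1) -> count=0 queue=[T3,T2,T4,T1] holders={T5}
Step 18: signal(T5) -> count=0 queue=[T2,T4,T1] holders={T3}
Step 19: wait(T5) -> count=0 queue=[T2,T4,T1,T5] holders={T3}
Step 20: signal(T3) -> count=0 queue=[T4,T1,T5] holders={T2}
Final holders: {T2} -> T6 not in holders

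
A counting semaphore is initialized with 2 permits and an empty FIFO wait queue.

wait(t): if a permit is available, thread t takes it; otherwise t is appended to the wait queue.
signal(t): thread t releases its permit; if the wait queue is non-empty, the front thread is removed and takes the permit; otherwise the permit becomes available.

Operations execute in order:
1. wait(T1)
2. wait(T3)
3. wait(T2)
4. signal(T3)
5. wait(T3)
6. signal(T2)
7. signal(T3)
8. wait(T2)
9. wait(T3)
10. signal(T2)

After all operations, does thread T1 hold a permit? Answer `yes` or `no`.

Answer: yes

Derivation:
Step 1: wait(T1) -> count=1 queue=[] holders={T1}
Step 2: wait(T3) -> count=0 queue=[] holders={T1,T3}
Step 3: wait(T2) -> count=0 queue=[T2] holders={T1,T3}
Step 4: signal(T3) -> count=0 queue=[] holders={T1,T2}
Step 5: wait(T3) -> count=0 queue=[T3] holders={T1,T2}
Step 6: signal(T2) -> count=0 queue=[] holders={T1,T3}
Step 7: signal(T3) -> count=1 queue=[] holders={T1}
Step 8: wait(T2) -> count=0 queue=[] holders={T1,T2}
Step 9: wait(T3) -> count=0 queue=[T3] holders={T1,T2}
Step 10: signal(T2) -> count=0 queue=[] holders={T1,T3}
Final holders: {T1,T3} -> T1 in holders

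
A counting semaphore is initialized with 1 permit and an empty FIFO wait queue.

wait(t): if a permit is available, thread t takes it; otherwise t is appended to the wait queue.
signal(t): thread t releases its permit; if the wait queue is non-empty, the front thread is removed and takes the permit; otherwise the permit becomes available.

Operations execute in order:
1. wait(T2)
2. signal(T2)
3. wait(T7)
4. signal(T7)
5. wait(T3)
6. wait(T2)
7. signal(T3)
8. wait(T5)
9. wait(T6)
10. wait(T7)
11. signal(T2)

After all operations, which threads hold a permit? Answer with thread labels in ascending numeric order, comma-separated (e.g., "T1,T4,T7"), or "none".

Answer: T5

Derivation:
Step 1: wait(T2) -> count=0 queue=[] holders={T2}
Step 2: signal(T2) -> count=1 queue=[] holders={none}
Step 3: wait(T7) -> count=0 queue=[] holders={T7}
Step 4: signal(T7) -> count=1 queue=[] holders={none}
Step 5: wait(T3) -> count=0 queue=[] holders={T3}
Step 6: wait(T2) -> count=0 queue=[T2] holders={T3}
Step 7: signal(T3) -> count=0 queue=[] holders={T2}
Step 8: wait(T5) -> count=0 queue=[T5] holders={T2}
Step 9: wait(T6) -> count=0 queue=[T5,T6] holders={T2}
Step 10: wait(T7) -> count=0 queue=[T5,T6,T7] holders={T2}
Step 11: signal(T2) -> count=0 queue=[T6,T7] holders={T5}
Final holders: T5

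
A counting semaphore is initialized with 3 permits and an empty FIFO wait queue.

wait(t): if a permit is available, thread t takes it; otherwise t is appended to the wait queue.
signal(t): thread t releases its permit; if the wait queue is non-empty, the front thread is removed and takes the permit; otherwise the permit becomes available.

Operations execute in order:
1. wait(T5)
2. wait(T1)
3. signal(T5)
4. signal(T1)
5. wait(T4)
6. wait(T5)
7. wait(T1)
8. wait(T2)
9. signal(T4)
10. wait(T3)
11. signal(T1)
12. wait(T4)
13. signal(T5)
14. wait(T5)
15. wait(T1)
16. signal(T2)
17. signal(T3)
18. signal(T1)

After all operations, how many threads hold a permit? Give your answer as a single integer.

Step 1: wait(T5) -> count=2 queue=[] holders={T5}
Step 2: wait(T1) -> count=1 queue=[] holders={T1,T5}
Step 3: signal(T5) -> count=2 queue=[] holders={T1}
Step 4: signal(T1) -> count=3 queue=[] holders={none}
Step 5: wait(T4) -> count=2 queue=[] holders={T4}
Step 6: wait(T5) -> count=1 queue=[] holders={T4,T5}
Step 7: wait(T1) -> count=0 queue=[] holders={T1,T4,T5}
Step 8: wait(T2) -> count=0 queue=[T2] holders={T1,T4,T5}
Step 9: signal(T4) -> count=0 queue=[] holders={T1,T2,T5}
Step 10: wait(T3) -> count=0 queue=[T3] holders={T1,T2,T5}
Step 11: signal(T1) -> count=0 queue=[] holders={T2,T3,T5}
Step 12: wait(T4) -> count=0 queue=[T4] holders={T2,T3,T5}
Step 13: signal(T5) -> count=0 queue=[] holders={T2,T3,T4}
Step 14: wait(T5) -> count=0 queue=[T5] holders={T2,T3,T4}
Step 15: wait(T1) -> count=0 queue=[T5,T1] holders={T2,T3,T4}
Step 16: signal(T2) -> count=0 queue=[T1] holders={T3,T4,T5}
Step 17: signal(T3) -> count=0 queue=[] holders={T1,T4,T5}
Step 18: signal(T1) -> count=1 queue=[] holders={T4,T5}
Final holders: {T4,T5} -> 2 thread(s)

Answer: 2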